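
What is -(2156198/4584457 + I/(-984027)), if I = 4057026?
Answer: 5492501398512/1503743156113 ≈ 3.6526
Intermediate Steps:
-(2156198/4584457 + I/(-984027)) = -(2156198/4584457 + 4057026/(-984027)) = -(2156198*(1/4584457) + 4057026*(-1/984027)) = -(2156198/4584457 - 1352342/328009) = -1*(-5492501398512/1503743156113) = 5492501398512/1503743156113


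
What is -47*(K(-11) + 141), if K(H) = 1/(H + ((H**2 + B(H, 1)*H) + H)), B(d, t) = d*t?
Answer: -1457987/220 ≈ -6627.2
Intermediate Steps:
K(H) = 1/(2*H + 2*H**2) (K(H) = 1/(H + ((H**2 + (H*1)*H) + H)) = 1/(H + ((H**2 + H*H) + H)) = 1/(H + ((H**2 + H**2) + H)) = 1/(H + (2*H**2 + H)) = 1/(H + (H + 2*H**2)) = 1/(2*H + 2*H**2))
-47*(K(-11) + 141) = -47*((1/2)/(-11*(1 - 11)) + 141) = -47*((1/2)*(-1/11)/(-10) + 141) = -47*((1/2)*(-1/11)*(-1/10) + 141) = -47*(1/220 + 141) = -47*31021/220 = -1457987/220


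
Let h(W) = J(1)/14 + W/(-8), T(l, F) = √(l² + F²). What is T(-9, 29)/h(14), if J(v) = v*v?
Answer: -28*√922/47 ≈ -18.089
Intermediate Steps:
J(v) = v²
T(l, F) = √(F² + l²)
h(W) = 1/14 - W/8 (h(W) = 1²/14 + W/(-8) = 1*(1/14) + W*(-⅛) = 1/14 - W/8)
T(-9, 29)/h(14) = √(29² + (-9)²)/(1/14 - ⅛*14) = √(841 + 81)/(1/14 - 7/4) = √922/(-47/28) = √922*(-28/47) = -28*√922/47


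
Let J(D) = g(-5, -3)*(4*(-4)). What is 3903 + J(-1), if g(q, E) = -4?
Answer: 3967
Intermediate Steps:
J(D) = 64 (J(D) = -16*(-4) = -4*(-16) = 64)
3903 + J(-1) = 3903 + 64 = 3967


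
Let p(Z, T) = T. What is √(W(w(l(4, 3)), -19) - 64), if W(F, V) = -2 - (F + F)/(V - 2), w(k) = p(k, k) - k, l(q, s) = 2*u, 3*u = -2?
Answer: I*√66 ≈ 8.124*I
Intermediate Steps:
u = -⅔ (u = (⅓)*(-2) = -⅔ ≈ -0.66667)
l(q, s) = -4/3 (l(q, s) = 2*(-⅔) = -4/3)
w(k) = 0 (w(k) = k - k = 0)
W(F, V) = -2 - 2*F/(-2 + V)
√(W(w(l(4, 3)), -19) - 64) = √(2*(2 - 1*0 - 1*(-19))/(-2 - 19) - 64) = √(2*(2 + 0 + 19)/(-21) - 64) = √(2*(-1/21)*21 - 64) = √(-2 - 64) = √(-66) = I*√66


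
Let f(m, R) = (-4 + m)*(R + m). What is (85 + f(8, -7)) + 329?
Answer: 418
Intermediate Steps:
(85 + f(8, -7)) + 329 = (85 + (8**2 - 4*(-7) - 4*8 - 7*8)) + 329 = (85 + (64 + 28 - 32 - 56)) + 329 = (85 + 4) + 329 = 89 + 329 = 418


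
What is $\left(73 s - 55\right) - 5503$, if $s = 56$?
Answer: $-1470$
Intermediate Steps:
$\left(73 s - 55\right) - 5503 = \left(73 \cdot 56 - 55\right) - 5503 = \left(4088 - 55\right) - 5503 = 4033 - 5503 = -1470$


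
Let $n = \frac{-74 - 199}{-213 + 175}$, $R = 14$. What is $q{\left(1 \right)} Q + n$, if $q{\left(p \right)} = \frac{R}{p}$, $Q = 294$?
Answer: $\frac{156681}{38} \approx 4123.2$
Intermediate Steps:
$n = \frac{273}{38}$ ($n = - \frac{273}{-38} = \left(-273\right) \left(- \frac{1}{38}\right) = \frac{273}{38} \approx 7.1842$)
$q{\left(p \right)} = \frac{14}{p}$
$q{\left(1 \right)} Q + n = \frac{14}{1} \cdot 294 + \frac{273}{38} = 14 \cdot 1 \cdot 294 + \frac{273}{38} = 14 \cdot 294 + \frac{273}{38} = 4116 + \frac{273}{38} = \frac{156681}{38}$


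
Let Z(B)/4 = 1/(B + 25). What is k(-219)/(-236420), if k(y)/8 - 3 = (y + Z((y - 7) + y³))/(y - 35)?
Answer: -2576022616/19710997671525 ≈ -0.00013069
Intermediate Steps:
Z(B) = 4/(25 + B) (Z(B) = 4/(B + 25) = 4/(25 + B))
k(y) = 24 + 8*(y + 4/(18 + y + y³))/(-35 + y) (k(y) = 24 + 8*((y + 4/(25 + ((y - 7) + y³)))/(y - 35)) = 24 + 8*((y + 4/(25 + ((-7 + y) + y³)))/(-35 + y)) = 24 + 8*((y + 4/(25 + (-7 + y + y³)))/(-35 + y)) = 24 + 8*((y + 4/(18 + y + y³))/(-35 + y)) = 24 + 8*(y + 4/(18 + y + y³))/(-35 + y))
k(-219)/(-236420) = (8*(4 + (-105 + 4*(-219))*(18 - 219 + (-219)³))/((-35 - 219)*(18 - 219 + (-219)³)))/(-236420) = (8*(4 + (-105 - 876)*(18 - 219 - 10503459))/(-254*(18 - 219 - 10503459)))*(-1/236420) = (8*(-1/254)*(4 - 981*(-10503660))/(-10503660))*(-1/236420) = (8*(-1/254)*(-1/10503660)*(4 + 10304090460))*(-1/236420) = (8*(-1/254)*(-1/10503660)*10304090464)*(-1/236420) = (10304090464/333491205)*(-1/236420) = -2576022616/19710997671525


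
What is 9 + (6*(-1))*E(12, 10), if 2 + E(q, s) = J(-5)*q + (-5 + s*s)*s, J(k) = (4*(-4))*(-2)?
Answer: -7983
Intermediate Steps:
J(k) = 32 (J(k) = -16*(-2) = 32)
E(q, s) = -2 + 32*q + s*(-5 + s**2) (E(q, s) = -2 + (32*q + (-5 + s*s)*s) = -2 + (32*q + (-5 + s**2)*s) = -2 + (32*q + s*(-5 + s**2)) = -2 + 32*q + s*(-5 + s**2))
9 + (6*(-1))*E(12, 10) = 9 + (6*(-1))*(-2 + 10**3 - 5*10 + 32*12) = 9 - 6*(-2 + 1000 - 50 + 384) = 9 - 6*1332 = 9 - 7992 = -7983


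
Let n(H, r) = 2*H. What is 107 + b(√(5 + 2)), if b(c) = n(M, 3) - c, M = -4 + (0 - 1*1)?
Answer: 97 - √7 ≈ 94.354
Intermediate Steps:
M = -5 (M = -4 + (0 - 1) = -4 - 1 = -5)
b(c) = -10 - c (b(c) = 2*(-5) - c = -10 - c)
107 + b(√(5 + 2)) = 107 + (-10 - √(5 + 2)) = 107 + (-10 - √7) = 97 - √7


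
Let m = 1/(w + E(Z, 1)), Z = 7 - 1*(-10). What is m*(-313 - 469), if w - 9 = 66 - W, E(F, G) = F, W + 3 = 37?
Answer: -391/29 ≈ -13.483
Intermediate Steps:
Z = 17 (Z = 7 + 10 = 17)
W = 34 (W = -3 + 37 = 34)
w = 41 (w = 9 + (66 - 1*34) = 9 + (66 - 34) = 9 + 32 = 41)
m = 1/58 (m = 1/(41 + 17) = 1/58 ≈ 0.017241)
m*(-313 - 469) = (-313 - 469)/58 = (1/58)*(-782) = -391/29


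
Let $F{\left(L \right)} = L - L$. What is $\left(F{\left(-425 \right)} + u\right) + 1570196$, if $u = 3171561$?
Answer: $4741757$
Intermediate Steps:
$F{\left(L \right)} = 0$
$\left(F{\left(-425 \right)} + u\right) + 1570196 = \left(0 + 3171561\right) + 1570196 = 3171561 + 1570196 = 4741757$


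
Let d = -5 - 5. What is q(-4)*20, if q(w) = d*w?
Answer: 800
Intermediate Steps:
d = -10
q(w) = -10*w
q(-4)*20 = -10*(-4)*20 = 40*20 = 800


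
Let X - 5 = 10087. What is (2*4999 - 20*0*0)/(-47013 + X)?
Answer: -9998/36921 ≈ -0.27079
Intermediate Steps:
X = 10092 (X = 5 + 10087 = 10092)
(2*4999 - 20*0*0)/(-47013 + X) = (2*4999 - 20*0*0)/(-47013 + 10092) = (9998 + 0*0)/(-36921) = (9998 + 0)*(-1/36921) = 9998*(-1/36921) = -9998/36921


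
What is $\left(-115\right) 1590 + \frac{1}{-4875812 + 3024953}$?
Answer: $- \frac{338429568151}{1850859} \approx -1.8285 \cdot 10^{5}$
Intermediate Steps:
$\left(-115\right) 1590 + \frac{1}{-4875812 + 3024953} = -182850 + \frac{1}{-1850859} = -182850 - \frac{1}{1850859} = - \frac{338429568151}{1850859}$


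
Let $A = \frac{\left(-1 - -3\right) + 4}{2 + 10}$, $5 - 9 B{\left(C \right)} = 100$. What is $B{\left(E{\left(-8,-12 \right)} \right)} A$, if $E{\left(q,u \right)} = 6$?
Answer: $- \frac{95}{18} \approx -5.2778$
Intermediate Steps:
$B{\left(C \right)} = - \frac{95}{9}$ ($B{\left(C \right)} = \frac{5}{9} - \frac{100}{9} = - \frac{95}{9}$)
$A = \frac{1}{2}$ ($A = \frac{\left(-1 + 3\right) + 4}{12} = \left(2 + 4\right) \frac{1}{12} = 6 \cdot \frac{1}{12} = \frac{1}{2} \approx 0.5$)
$B{\left(E{\left(-8,-12 \right)} \right)} A = \left(- \frac{95}{9}\right) \frac{1}{2} = - \frac{95}{18}$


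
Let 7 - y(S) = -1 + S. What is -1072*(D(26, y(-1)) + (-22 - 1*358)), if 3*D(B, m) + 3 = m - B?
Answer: 1243520/3 ≈ 4.1451e+5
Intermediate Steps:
y(S) = 8 - S (y(S) = 7 - (-1 + S) = 7 + (1 - S) = 8 - S)
D(B, m) = -1 - B/3 + m/3 (D(B, m) = -1 + (m - B)/3 = -1 + (-B/3 + m/3) = -1 - B/3 + m/3)
-1072*(D(26, y(-1)) + (-22 - 1*358)) = -1072*((-1 - 1/3*26 + (8 - 1*(-1))/3) + (-22 - 1*358)) = -1072*((-1 - 26/3 + (8 + 1)/3) + (-22 - 358)) = -1072*((-1 - 26/3 + (1/3)*9) - 380) = -1072*((-1 - 26/3 + 3) - 380) = -1072*(-20/3 - 380) = -1072*(-1160/3) = 1243520/3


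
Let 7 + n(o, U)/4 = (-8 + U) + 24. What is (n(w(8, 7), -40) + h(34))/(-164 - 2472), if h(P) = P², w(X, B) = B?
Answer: -258/659 ≈ -0.39150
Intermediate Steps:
n(o, U) = 36 + 4*U (n(o, U) = -28 + 4*((-8 + U) + 24) = -28 + 4*(16 + U) = -28 + (64 + 4*U) = 36 + 4*U)
(n(w(8, 7), -40) + h(34))/(-164 - 2472) = ((36 + 4*(-40)) + 34²)/(-164 - 2472) = ((36 - 160) + 1156)/(-2636) = (-124 + 1156)*(-1/2636) = 1032*(-1/2636) = -258/659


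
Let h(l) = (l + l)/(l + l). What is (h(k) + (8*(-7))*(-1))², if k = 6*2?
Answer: 3249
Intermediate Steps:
k = 12
h(l) = 1 (h(l) = (2*l)/((2*l)) = (2*l)*(1/(2*l)) = 1)
(h(k) + (8*(-7))*(-1))² = (1 + (8*(-7))*(-1))² = (1 - 56*(-1))² = (1 + 56)² = 57² = 3249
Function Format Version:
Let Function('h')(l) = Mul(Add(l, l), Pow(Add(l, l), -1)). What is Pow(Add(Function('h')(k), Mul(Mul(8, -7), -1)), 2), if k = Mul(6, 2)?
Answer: 3249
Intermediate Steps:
k = 12
Function('h')(l) = 1 (Function('h')(l) = Mul(Mul(2, l), Pow(Mul(2, l), -1)) = Mul(Mul(2, l), Mul(Rational(1, 2), Pow(l, -1))) = 1)
Pow(Add(Function('h')(k), Mul(Mul(8, -7), -1)), 2) = Pow(Add(1, Mul(Mul(8, -7), -1)), 2) = Pow(Add(1, Mul(-56, -1)), 2) = Pow(Add(1, 56), 2) = Pow(57, 2) = 3249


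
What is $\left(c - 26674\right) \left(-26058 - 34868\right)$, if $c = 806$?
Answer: $1576033768$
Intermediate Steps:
$\left(c - 26674\right) \left(-26058 - 34868\right) = \left(806 - 26674\right) \left(-26058 - 34868\right) = \left(-25868\right) \left(-60926\right) = 1576033768$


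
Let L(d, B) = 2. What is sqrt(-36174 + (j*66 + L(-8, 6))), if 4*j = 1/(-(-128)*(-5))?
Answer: I*sqrt(231500965)/80 ≈ 190.19*I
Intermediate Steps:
j = -1/2560 (j = 1/(4*((-(-128)*(-5)))) = 1/(4*((-32*20))) = (1/4)/(-640) = (1/4)*(-1/640) = -1/2560 ≈ -0.00039063)
sqrt(-36174 + (j*66 + L(-8, 6))) = sqrt(-36174 + (-1/2560*66 + 2)) = sqrt(-36174 + (-33/1280 + 2)) = sqrt(-36174 + 2527/1280) = sqrt(-46300193/1280) = I*sqrt(231500965)/80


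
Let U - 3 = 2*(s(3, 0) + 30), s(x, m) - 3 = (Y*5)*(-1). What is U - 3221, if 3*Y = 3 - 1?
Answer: -9476/3 ≈ -3158.7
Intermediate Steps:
Y = 2/3 (Y = (3 - 1)/3 = (1/3)*2 = 2/3 ≈ 0.66667)
s(x, m) = -1/3 (s(x, m) = 3 + ((2/3)*5)*(-1) = 3 + (10/3)*(-1) = 3 - 10/3 = -1/3)
U = 187/3 (U = 3 + 2*(-1/3 + 30) = 3 + 2*(89/3) = 3 + 178/3 = 187/3 ≈ 62.333)
U - 3221 = 187/3 - 3221 = -9476/3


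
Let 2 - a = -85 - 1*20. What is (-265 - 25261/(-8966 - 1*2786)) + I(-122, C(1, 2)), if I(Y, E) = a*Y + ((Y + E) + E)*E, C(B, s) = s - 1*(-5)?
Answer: -165384139/11752 ≈ -14073.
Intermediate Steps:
C(B, s) = 5 + s (C(B, s) = s + 5 = 5 + s)
a = 107 (a = 2 - (-85 - 1*20) = 2 - (-85 - 20) = 2 - 1*(-105) = 2 + 105 = 107)
I(Y, E) = 107*Y + E*(Y + 2*E) (I(Y, E) = 107*Y + ((Y + E) + E)*E = 107*Y + ((E + Y) + E)*E = 107*Y + (Y + 2*E)*E = 107*Y + E*(Y + 2*E))
(-265 - 25261/(-8966 - 1*2786)) + I(-122, C(1, 2)) = (-265 - 25261/(-8966 - 1*2786)) + (2*(5 + 2)**2 + 107*(-122) + (5 + 2)*(-122)) = (-265 - 25261/(-8966 - 2786)) + (2*7**2 - 13054 + 7*(-122)) = (-265 - 25261/(-11752)) + (2*49 - 13054 - 854) = (-265 - 25261*(-1/11752)) + (98 - 13054 - 854) = (-265 + 25261/11752) - 13810 = -3089019/11752 - 13810 = -165384139/11752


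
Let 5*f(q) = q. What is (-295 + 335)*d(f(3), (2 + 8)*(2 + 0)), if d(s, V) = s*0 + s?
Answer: 24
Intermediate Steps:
f(q) = q/5
d(s, V) = s (d(s, V) = 0 + s = s)
(-295 + 335)*d(f(3), (2 + 8)*(2 + 0)) = (-295 + 335)*((⅕)*3) = 40*(⅗) = 24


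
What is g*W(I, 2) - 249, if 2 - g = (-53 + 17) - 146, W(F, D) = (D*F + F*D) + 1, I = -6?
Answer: -4481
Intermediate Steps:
W(F, D) = 1 + 2*D*F (W(F, D) = (D*F + D*F) + 1 = 2*D*F + 1 = 1 + 2*D*F)
g = 184 (g = 2 - ((-53 + 17) - 146) = 2 - (-36 - 146) = 2 - 1*(-182) = 2 + 182 = 184)
g*W(I, 2) - 249 = 184*(1 + 2*2*(-6)) - 249 = 184*(1 - 24) - 249 = 184*(-23) - 249 = -4232 - 249 = -4481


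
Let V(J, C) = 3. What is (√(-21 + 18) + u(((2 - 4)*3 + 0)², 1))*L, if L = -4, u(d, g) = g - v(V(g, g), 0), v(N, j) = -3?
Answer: -16 - 4*I*√3 ≈ -16.0 - 6.9282*I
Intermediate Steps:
u(d, g) = 3 + g (u(d, g) = g - 1*(-3) = g + 3 = 3 + g)
(√(-21 + 18) + u(((2 - 4)*3 + 0)², 1))*L = (√(-21 + 18) + (3 + 1))*(-4) = (√(-3) + 4)*(-4) = (I*√3 + 4)*(-4) = (4 + I*√3)*(-4) = -16 - 4*I*√3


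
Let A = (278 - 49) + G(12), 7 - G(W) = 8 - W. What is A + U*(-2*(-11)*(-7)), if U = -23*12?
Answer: 42744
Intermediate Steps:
G(W) = -1 + W (G(W) = 7 - (8 - W) = 7 + (-8 + W) = -1 + W)
A = 240 (A = (278 - 49) + (-1 + 12) = 229 + 11 = 240)
U = -276
A + U*(-2*(-11)*(-7)) = 240 - 276*(-2*(-11))*(-7) = 240 - 6072*(-7) = 240 - 276*(-154) = 240 + 42504 = 42744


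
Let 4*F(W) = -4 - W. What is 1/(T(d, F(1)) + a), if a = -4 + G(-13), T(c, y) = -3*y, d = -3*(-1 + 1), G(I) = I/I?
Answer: 4/3 ≈ 1.3333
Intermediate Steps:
F(W) = -1 - W/4 (F(W) = (-4 - W)/4 = -1 - W/4)
G(I) = 1
d = 0 (d = -3*0 = 0)
a = -3 (a = -4 + 1 = -3)
1/(T(d, F(1)) + a) = 1/(-3*(-1 - ¼*1) - 3) = 1/(-3*(-1 - ¼) - 3) = 1/(-3*(-5/4) - 3) = 1/(15/4 - 3) = 1/(¾) = 4/3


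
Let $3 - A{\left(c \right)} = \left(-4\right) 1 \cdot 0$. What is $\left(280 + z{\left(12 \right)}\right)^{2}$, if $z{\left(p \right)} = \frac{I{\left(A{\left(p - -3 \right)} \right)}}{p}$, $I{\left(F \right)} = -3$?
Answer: $\frac{1252161}{16} \approx 78260.0$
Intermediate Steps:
$A{\left(c \right)} = 3$ ($A{\left(c \right)} = 3 - \left(-4\right) 1 \cdot 0 = 3 - \left(-4\right) 0 = 3 - 0 = 3 + 0 = 3$)
$z{\left(p \right)} = - \frac{3}{p}$
$\left(280 + z{\left(12 \right)}\right)^{2} = \left(280 - \frac{3}{12}\right)^{2} = \left(280 - \frac{1}{4}\right)^{2} = \left(\frac{1119}{4}\right)^{2} = \frac{1252161}{16}$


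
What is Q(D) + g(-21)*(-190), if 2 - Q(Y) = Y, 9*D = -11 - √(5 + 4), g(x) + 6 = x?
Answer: 46202/9 ≈ 5133.6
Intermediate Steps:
g(x) = -6 + x
D = -14/9 (D = (-11 - √(5 + 4))/9 = (-11 - √9)/9 = (-11 - 1*3)/9 = (-11 - 3)/9 = (⅑)*(-14) = -14/9 ≈ -1.5556)
Q(Y) = 2 - Y
Q(D) + g(-21)*(-190) = (2 - 1*(-14/9)) + (-6 - 21)*(-190) = (2 + 14/9) - 27*(-190) = 32/9 + 5130 = 46202/9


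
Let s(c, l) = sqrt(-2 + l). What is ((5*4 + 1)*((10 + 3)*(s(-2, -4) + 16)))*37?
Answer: 161616 + 10101*I*sqrt(6) ≈ 1.6162e+5 + 24742.0*I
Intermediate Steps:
((5*4 + 1)*((10 + 3)*(s(-2, -4) + 16)))*37 = ((5*4 + 1)*((10 + 3)*(sqrt(-2 - 4) + 16)))*37 = ((20 + 1)*(13*(sqrt(-6) + 16)))*37 = (21*(13*(I*sqrt(6) + 16)))*37 = (21*(13*(16 + I*sqrt(6))))*37 = (21*(208 + 13*I*sqrt(6)))*37 = (4368 + 273*I*sqrt(6))*37 = 161616 + 10101*I*sqrt(6)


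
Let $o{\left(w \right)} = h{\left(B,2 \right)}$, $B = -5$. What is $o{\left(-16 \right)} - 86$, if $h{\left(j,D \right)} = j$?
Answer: $-91$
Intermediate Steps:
$o{\left(w \right)} = -5$
$o{\left(-16 \right)} - 86 = -5 - 86 = -91$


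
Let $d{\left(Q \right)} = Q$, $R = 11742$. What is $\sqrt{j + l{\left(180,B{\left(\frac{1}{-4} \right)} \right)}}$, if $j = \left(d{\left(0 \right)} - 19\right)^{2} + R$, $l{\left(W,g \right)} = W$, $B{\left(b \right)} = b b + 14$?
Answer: $\sqrt{12283} \approx 110.83$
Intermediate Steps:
$B{\left(b \right)} = 14 + b^{2}$ ($B{\left(b \right)} = b^{2} + 14 = 14 + b^{2}$)
$j = 12103$ ($j = \left(0 - 19\right)^{2} + 11742 = \left(-19\right)^{2} + 11742 = 361 + 11742 = 12103$)
$\sqrt{j + l{\left(180,B{\left(\frac{1}{-4} \right)} \right)}} = \sqrt{12103 + 180} = \sqrt{12283}$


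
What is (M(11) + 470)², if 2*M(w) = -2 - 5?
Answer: 870489/4 ≈ 2.1762e+5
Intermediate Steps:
M(w) = -7/2 (M(w) = (-2 - 5)/2 = (½)*(-7) = -7/2)
(M(11) + 470)² = (-7/2 + 470)² = (933/2)² = 870489/4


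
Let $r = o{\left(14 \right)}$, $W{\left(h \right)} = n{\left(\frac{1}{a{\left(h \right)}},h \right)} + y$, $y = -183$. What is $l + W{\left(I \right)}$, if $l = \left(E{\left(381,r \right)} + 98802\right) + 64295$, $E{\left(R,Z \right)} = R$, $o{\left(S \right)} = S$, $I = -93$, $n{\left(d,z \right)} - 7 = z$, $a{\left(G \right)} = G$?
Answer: $163209$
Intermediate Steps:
$n{\left(d,z \right)} = 7 + z$
$W{\left(h \right)} = -176 + h$ ($W{\left(h \right)} = \left(7 + h\right) - 183 = -176 + h$)
$r = 14$
$l = 163478$ ($l = \left(381 + 98802\right) + 64295 = 99183 + 64295 = 163478$)
$l + W{\left(I \right)} = 163478 - 269 = 163209$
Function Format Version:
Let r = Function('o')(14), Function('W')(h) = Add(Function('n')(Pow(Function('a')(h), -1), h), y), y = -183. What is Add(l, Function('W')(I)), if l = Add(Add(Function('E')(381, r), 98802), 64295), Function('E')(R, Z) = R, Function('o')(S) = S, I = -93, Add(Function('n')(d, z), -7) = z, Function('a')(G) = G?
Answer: 163209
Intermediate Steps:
Function('n')(d, z) = Add(7, z)
Function('W')(h) = Add(-176, h) (Function('W')(h) = Add(Add(7, h), -183) = Add(-176, h))
r = 14
l = 163478 (l = Add(Add(381, 98802), 64295) = Add(99183, 64295) = 163478)
Add(l, Function('W')(I)) = Add(163478, Add(-176, -93)) = Add(163478, -269) = 163209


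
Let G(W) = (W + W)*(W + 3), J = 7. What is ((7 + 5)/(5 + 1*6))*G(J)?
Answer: 1680/11 ≈ 152.73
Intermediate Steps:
G(W) = 2*W*(3 + W) (G(W) = (2*W)*(3 + W) = 2*W*(3 + W))
((7 + 5)/(5 + 1*6))*G(J) = ((7 + 5)/(5 + 1*6))*(2*7*(3 + 7)) = (12/(5 + 6))*(2*7*10) = (12/11)*140 = 1680/11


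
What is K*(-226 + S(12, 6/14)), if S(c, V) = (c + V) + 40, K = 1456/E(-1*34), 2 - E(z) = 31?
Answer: 252720/29 ≈ 8714.5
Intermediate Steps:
E(z) = -29 (E(z) = 2 - 1*31 = 2 - 31 = -29)
K = -1456/29 (K = 1456/(-29) = 1456*(-1/29) = -1456/29 ≈ -50.207)
S(c, V) = 40 + V + c (S(c, V) = (V + c) + 40 = 40 + V + c)
K*(-226 + S(12, 6/14)) = -1456*(-226 + (40 + 6/14 + 12))/29 = -1456*(-226 + (40 + 6*(1/14) + 12))/29 = -1456*(-226 + (40 + 3/7 + 12))/29 = -1456*(-226 + 367/7)/29 = -1456/29*(-1215/7) = 252720/29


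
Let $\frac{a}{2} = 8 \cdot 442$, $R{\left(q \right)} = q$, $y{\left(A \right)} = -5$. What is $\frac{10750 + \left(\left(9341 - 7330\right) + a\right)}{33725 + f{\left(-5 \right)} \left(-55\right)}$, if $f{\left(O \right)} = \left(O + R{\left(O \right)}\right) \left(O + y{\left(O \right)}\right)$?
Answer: $\frac{19833}{28225} \approx 0.70267$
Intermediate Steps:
$a = 7072$ ($a = 2 \cdot 8 \cdot 442 = 2 \cdot 3536 = 7072$)
$f{\left(O \right)} = 2 O \left(-5 + O\right)$ ($f{\left(O \right)} = \left(O + O\right) \left(O - 5\right) = 2 O \left(-5 + O\right)$)
$\frac{10750 + \left(\left(9341 - 7330\right) + a\right)}{33725 + f{\left(-5 \right)} \left(-55\right)} = \frac{10750 + \left(\left(9341 - 7330\right) + 7072\right)}{33725 + 2 \left(-5\right) \left(-5 - 5\right) \left(-55\right)} = \frac{10750 + \left(2011 + 7072\right)}{33725 + 2 \left(-5\right) \left(-10\right) \left(-55\right)} = \frac{10750 + 9083}{33725 + 100 \left(-55\right)} = \frac{19833}{33725 - 5500} = \frac{19833}{28225}$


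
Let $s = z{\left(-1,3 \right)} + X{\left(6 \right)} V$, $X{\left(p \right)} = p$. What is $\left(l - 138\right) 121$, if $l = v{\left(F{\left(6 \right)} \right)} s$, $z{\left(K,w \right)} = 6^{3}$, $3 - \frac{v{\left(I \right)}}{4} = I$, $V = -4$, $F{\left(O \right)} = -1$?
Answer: $355014$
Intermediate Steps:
$v{\left(I \right)} = 12 - 4 I$
$z{\left(K,w \right)} = 216$
$s = 192$ ($s = 216 + 6 \left(-4\right) = 216 - 24 = 192$)
$l = 3072$ ($l = \left(12 - -4\right) 192 = \left(12 + 4\right) 192 = 16 \cdot 192 = 3072$)
$\left(l - 138\right) 121 = \left(3072 - 138\right) 121 = 2934 \cdot 121 = 355014$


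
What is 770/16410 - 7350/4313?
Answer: -11729249/7077633 ≈ -1.6572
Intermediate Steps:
770/16410 - 7350/4313 = 770*(1/16410) - 7350*1/4313 = 77/1641 - 7350/4313 = -11729249/7077633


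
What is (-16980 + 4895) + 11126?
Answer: -959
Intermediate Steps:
(-16980 + 4895) + 11126 = -12085 + 11126 = -959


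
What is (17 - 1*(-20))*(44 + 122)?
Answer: 6142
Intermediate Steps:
(17 - 1*(-20))*(44 + 122) = (17 + 20)*166 = 37*166 = 6142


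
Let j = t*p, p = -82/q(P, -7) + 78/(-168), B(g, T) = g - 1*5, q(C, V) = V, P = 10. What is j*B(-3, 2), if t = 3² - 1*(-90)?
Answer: -8910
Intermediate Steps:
B(g, T) = -5 + g (B(g, T) = g - 5 = -5 + g)
p = 45/4 (p = -82/(-7) + 78/(-168) = -82*(-⅐) + 78*(-1/168) = 82/7 - 13/28 = 45/4 ≈ 11.250)
t = 99 (t = 9 + 90 = 99)
j = 4455/4 (j = 99*(45/4) = 4455/4 ≈ 1113.8)
j*B(-3, 2) = 4455*(-5 - 3)/4 = (4455/4)*(-8) = -8910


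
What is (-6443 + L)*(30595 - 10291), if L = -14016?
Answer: -415399536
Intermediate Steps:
(-6443 + L)*(30595 - 10291) = (-6443 - 14016)*(30595 - 10291) = -20459*20304 = -415399536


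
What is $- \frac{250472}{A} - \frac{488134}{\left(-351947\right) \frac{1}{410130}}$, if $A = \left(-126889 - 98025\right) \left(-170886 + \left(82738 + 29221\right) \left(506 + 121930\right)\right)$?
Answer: $\frac{154304937886517165420139106}{271266706797927219201} \approx 5.6883 \cdot 10^{5}$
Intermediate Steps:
$A = -3083040421403532$ ($A = - 224914 \left(-170886 + 111959 \cdot 122436\right) = - 224914 \left(-170886 + 13707812124\right) = \left(-224914\right) 13707641238 = -3083040421403532$)
$- \frac{250472}{A} - \frac{488134}{\left(-351947\right) \frac{1}{410130}} = - \frac{250472}{-3083040421403532} - \frac{488134}{\left(-351947\right) \frac{1}{410130}} = \left(-250472\right) \left(- \frac{1}{3083040421403532}\right) - \frac{488134}{\left(-351947\right) \frac{1}{410130}} = \frac{62618}{770760105350883} - \frac{488134}{- \frac{351947}{410130}} = \frac{62618}{770760105350883} - - \frac{200198397420}{351947} = \frac{62618}{770760105350883} + \frac{200198397420}{351947} = \frac{154304937886517165420139106}{271266706797927219201}$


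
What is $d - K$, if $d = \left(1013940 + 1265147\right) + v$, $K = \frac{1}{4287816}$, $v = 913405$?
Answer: $\frac{13688818277471}{4287816} \approx 3.1925 \cdot 10^{6}$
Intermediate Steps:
$K = \frac{1}{4287816} \approx 2.3322 \cdot 10^{-7}$
$d = 3192492$ ($d = \left(1013940 + 1265147\right) + 913405 = 2279087 + 913405 = 3192492$)
$d - K = 3192492 - \frac{1}{4287816} = \frac{13688818277471}{4287816}$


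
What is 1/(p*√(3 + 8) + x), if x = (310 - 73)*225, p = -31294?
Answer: -53325/7928903171 - 31294*√11/7928903171 ≈ -1.9816e-5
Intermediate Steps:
x = 53325 (x = 237*225 = 53325)
1/(p*√(3 + 8) + x) = 1/(-31294*√(3 + 8) + 53325) = 1/(-31294*√11 + 53325) = 1/(53325 - 31294*√11)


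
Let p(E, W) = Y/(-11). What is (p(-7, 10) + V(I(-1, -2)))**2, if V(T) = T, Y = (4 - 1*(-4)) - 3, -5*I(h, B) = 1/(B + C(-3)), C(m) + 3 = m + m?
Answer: 576/3025 ≈ 0.19041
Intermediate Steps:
C(m) = -3 + 2*m (C(m) = -3 + (m + m) = -3 + 2*m)
I(h, B) = -1/(5*(-9 + B)) (I(h, B) = -1/(5*(B + (-3 + 2*(-3)))) = -1/(5*(B + (-3 - 6))) = -1/(5*(B - 9)) = -1/(5*(-9 + B)))
Y = 5 (Y = (4 + 4) - 3 = 8 - 3 = 5)
p(E, W) = -5/11 (p(E, W) = 5/(-11) = 5*(-1/11) = -5/11)
(p(-7, 10) + V(I(-1, -2)))**2 = (-5/11 - 1/(-45 + 5*(-2)))**2 = (-5/11 - 1/(-45 - 10))**2 = (-5/11 - 1/(-55))**2 = (-5/11 - 1*(-1/55))**2 = (-5/11 + 1/55)**2 = (-24/55)**2 = 576/3025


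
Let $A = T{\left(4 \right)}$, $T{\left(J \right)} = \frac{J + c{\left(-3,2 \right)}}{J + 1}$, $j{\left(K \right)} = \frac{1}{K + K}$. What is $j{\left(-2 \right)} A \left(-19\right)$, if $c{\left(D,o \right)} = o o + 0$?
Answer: $\frac{38}{5} \approx 7.6$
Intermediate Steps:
$j{\left(K \right)} = \frac{1}{2 K}$
$c{\left(D,o \right)} = o^{2}$ ($c{\left(D,o \right)} = o^{2} + 0 = o^{2}$)
$T{\left(J \right)} = \frac{4 + J}{1 + J}$ ($T{\left(J \right)} = \frac{J + 2^{2}}{J + 1} = \frac{J + 4}{1 + J} = \frac{4 + J}{1 + J}$)
$A = \frac{8}{5}$ ($A = \frac{4 + 4}{1 + 4} = \frac{1}{5} \cdot 8 = \frac{8}{5} \approx 1.6$)
$j{\left(-2 \right)} A \left(-19\right) = \frac{1}{2 \left(-2\right)} \frac{8}{5} \left(-19\right) = \frac{1}{2} \left(- \frac{1}{2}\right) \frac{8}{5} \left(-19\right) = \left(- \frac{1}{4}\right) \frac{8}{5} \left(-19\right) = \left(- \frac{2}{5}\right) \left(-19\right) = \frac{38}{5}$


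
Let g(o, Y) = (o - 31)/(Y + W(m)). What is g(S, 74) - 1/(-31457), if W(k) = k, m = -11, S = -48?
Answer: -2485040/1981791 ≈ -1.2539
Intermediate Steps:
g(o, Y) = (-31 + o)/(-11 + Y) (g(o, Y) = (o - 31)/(Y - 11) = (-31 + o)/(-11 + Y))
g(S, 74) - 1/(-31457) = (-31 - 48)/(-11 + 74) - 1/(-31457) = -79/63 - 1*(-1/31457) = (1/63)*(-79) + 1/31457 = -79/63 + 1/31457 = -2485040/1981791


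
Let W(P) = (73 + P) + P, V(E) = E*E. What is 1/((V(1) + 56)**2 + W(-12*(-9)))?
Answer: 1/3538 ≈ 0.00028265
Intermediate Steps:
V(E) = E**2
W(P) = 73 + 2*P
1/((V(1) + 56)**2 + W(-12*(-9))) = 1/((1**2 + 56)**2 + (73 + 2*(-12*(-9)))) = 1/((1 + 56)**2 + (73 + 2*108)) = 1/(57**2 + (73 + 216)) = 1/(3249 + 289) = 1/3538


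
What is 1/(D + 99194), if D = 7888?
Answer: 1/107082 ≈ 9.3386e-6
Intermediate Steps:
1/(D + 99194) = 1/(7888 + 99194) = 1/107082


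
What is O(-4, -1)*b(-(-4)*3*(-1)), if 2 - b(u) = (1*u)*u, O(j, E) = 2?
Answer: -284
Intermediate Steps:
b(u) = 2 - u**2 (b(u) = 2 - 1*u*u = 2 - u*u = 2 - u**2)
O(-4, -1)*b(-(-4)*3*(-1)) = 2*(2 - (-(-4)*3*(-1))**2) = 2*(2 - (-4*(-3)*(-1))**2) = 2*(2 - (12*(-1))**2) = 2*(2 - 1*(-12)**2) = 2*(2 - 1*144) = 2*(2 - 144) = 2*(-142) = -284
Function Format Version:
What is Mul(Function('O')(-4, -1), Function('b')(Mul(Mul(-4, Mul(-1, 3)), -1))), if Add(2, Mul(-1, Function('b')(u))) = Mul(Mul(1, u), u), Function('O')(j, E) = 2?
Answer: -284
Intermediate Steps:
Function('b')(u) = Add(2, Mul(-1, Pow(u, 2))) (Function('b')(u) = Add(2, Mul(-1, Mul(Mul(1, u), u))) = Add(2, Mul(-1, Mul(u, u))) = Add(2, Mul(-1, Pow(u, 2))))
Mul(Function('O')(-4, -1), Function('b')(Mul(Mul(-4, Mul(-1, 3)), -1))) = Mul(2, Add(2, Mul(-1, Pow(Mul(Mul(-4, Mul(-1, 3)), -1), 2)))) = Mul(2, Add(2, Mul(-1, Pow(Mul(Mul(-4, -3), -1), 2)))) = Mul(2, Add(2, Mul(-1, Pow(Mul(12, -1), 2)))) = Mul(2, Add(2, Mul(-1, Pow(-12, 2)))) = Mul(2, Add(2, Mul(-1, 144))) = Mul(2, Add(2, -144)) = Mul(2, -142) = -284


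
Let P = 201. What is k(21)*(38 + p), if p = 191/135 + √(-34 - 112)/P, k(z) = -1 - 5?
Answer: -10642/45 - 2*I*√146/67 ≈ -236.49 - 0.36069*I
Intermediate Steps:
k(z) = -6
p = 191/135 + I*√146/201 (p = 191/135 + √(-34 - 112)/201 = 191*(1/135) + √(-146)*(1/201) = 191/135 + (I*√146)*(1/201) = 191/135 + I*√146/201 ≈ 1.4148 + 0.060115*I)
k(21)*(38 + p) = -6*(38 + (191/135 + I*√146/201)) = -6*(5321/135 + I*√146/201) = -10642/45 - 2*I*√146/67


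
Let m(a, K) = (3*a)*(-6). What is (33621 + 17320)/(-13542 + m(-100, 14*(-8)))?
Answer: -50941/11742 ≈ -4.3384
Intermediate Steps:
m(a, K) = -18*a
(33621 + 17320)/(-13542 + m(-100, 14*(-8))) = (33621 + 17320)/(-13542 - 18*(-100)) = 50941/(-13542 + 1800) = 50941/(-11742) = 50941*(-1/11742) = -50941/11742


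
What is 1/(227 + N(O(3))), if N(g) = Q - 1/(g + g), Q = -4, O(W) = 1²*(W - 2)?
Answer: 2/445 ≈ 0.0044944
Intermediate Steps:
O(W) = -2 + W (O(W) = 1*(-2 + W) = -2 + W)
N(g) = -4 - 1/(2*g) (N(g) = -4 - 1/(g + g) = -4 - 1/(2*g))
1/(227 + N(O(3))) = 1/(227 + (-4 - 1/(2*(-2 + 3)))) = 1/(227 + (-4 - ½/1)) = 1/(227 + (-4 - ½*1)) = 1/(227 + (-4 - ½)) = 1/(227 - 9/2) = 1/(445/2) = 2/445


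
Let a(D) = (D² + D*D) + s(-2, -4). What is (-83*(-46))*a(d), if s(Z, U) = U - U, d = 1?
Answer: 7636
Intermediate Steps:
s(Z, U) = 0
a(D) = 2*D² (a(D) = (D² + D*D) + 0 = (D² + D²) + 0 = 2*D² + 0 = 2*D²)
(-83*(-46))*a(d) = (-83*(-46))*(2*1²) = 3818*(2*1) = 3818*2 = 7636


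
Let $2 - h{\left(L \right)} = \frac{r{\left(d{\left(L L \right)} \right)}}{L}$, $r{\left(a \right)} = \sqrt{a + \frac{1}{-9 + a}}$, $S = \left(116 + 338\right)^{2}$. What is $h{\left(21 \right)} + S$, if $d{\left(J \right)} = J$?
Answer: $206118 - \frac{\sqrt{571539}}{756} \approx 2.0612 \cdot 10^{5}$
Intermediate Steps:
$S = 206116$ ($S = 454^{2} = 206116$)
$h{\left(L \right)} = 2 - \frac{\sqrt{\frac{1 + L^{2} \left(-9 + L^{2}\right)}{-9 + L^{2}}}}{L}$ ($h{\left(L \right)} = 2 - \frac{\sqrt{\frac{1 + L L \left(-9 + L L\right)}{-9 + L L}}}{L} = 2 - \frac{\sqrt{\frac{1 + L^{2} \left(-9 + L^{2}\right)}{-9 + L^{2}}}}{L}$)
$h{\left(21 \right)} + S = \frac{- \sqrt{\frac{1 + 21^{2} \left(-9 + 21^{2}\right)}{-9 + 21^{2}}} + 2 \cdot 21}{21} + 206116 = \frac{- \sqrt{\frac{1 + 441 \left(-9 + 441\right)}{-9 + 441}} + 42}{21} + 206116 = \frac{- \sqrt{\frac{1 + 441 \cdot 432}{432}} + 42}{21} + 206116 = \frac{- \sqrt{\frac{1 + 190512}{432}} + 42}{21} + 206116 = \frac{- \sqrt{\frac{1}{432} \cdot 190513} + 42}{21} + 206116 = \frac{- \sqrt{\frac{190513}{432}} + 42}{21} + 206116 = \frac{- \frac{\sqrt{571539}}{36} + 42}{21} + 206116 = \frac{42 - \frac{\sqrt{571539}}{36}}{21} + 206116 = \left(2 - \frac{\sqrt{571539}}{756}\right) + 206116 = 206118 - \frac{\sqrt{571539}}{756}$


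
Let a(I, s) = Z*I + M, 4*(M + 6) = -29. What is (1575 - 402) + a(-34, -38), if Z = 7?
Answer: 3687/4 ≈ 921.75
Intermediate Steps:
M = -53/4 (M = -6 + (¼)*(-29) = -6 - 29/4 = -53/4 ≈ -13.250)
a(I, s) = -53/4 + 7*I (a(I, s) = 7*I - 53/4 = -53/4 + 7*I)
(1575 - 402) + a(-34, -38) = (1575 - 402) + (-53/4 + 7*(-34)) = 1173 + (-53/4 - 238) = 1173 - 1005/4 = 3687/4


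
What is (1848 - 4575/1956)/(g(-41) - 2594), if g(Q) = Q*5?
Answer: -1203371/1824948 ≈ -0.65940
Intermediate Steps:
g(Q) = 5*Q
(1848 - 4575/1956)/(g(-41) - 2594) = (1848 - 4575/1956)/(5*(-41) - 2594) = (1848 - 4575*1/1956)/(-205 - 2594) = (1848 - 1525/652)/(-2799) = (1203371/652)*(-1/2799) = -1203371/1824948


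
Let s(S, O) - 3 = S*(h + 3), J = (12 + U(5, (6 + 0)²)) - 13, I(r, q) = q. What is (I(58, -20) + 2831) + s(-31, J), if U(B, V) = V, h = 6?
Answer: 2535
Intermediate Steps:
J = 35 (J = (12 + (6 + 0)²) - 13 = (12 + 6²) - 13 = (12 + 36) - 13 = 48 - 13 = 35)
s(S, O) = 3 + 9*S (s(S, O) = 3 + S*(6 + 3) = 3 + S*9 = 3 + 9*S)
(I(58, -20) + 2831) + s(-31, J) = (-20 + 2831) + (3 + 9*(-31)) = 2811 + (3 - 279) = 2811 - 276 = 2535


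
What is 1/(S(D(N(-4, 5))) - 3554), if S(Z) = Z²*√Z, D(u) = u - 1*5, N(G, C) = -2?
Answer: -3554/12647723 - 49*I*√7/12647723 ≈ -0.000281 - 1.025e-5*I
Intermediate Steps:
D(u) = -5 + u (D(u) = u - 5 = -5 + u)
S(Z) = Z^(5/2)
1/(S(D(N(-4, 5))) - 3554) = 1/((-5 - 2)^(5/2) - 3554) = 1/((-7)^(5/2) - 3554) = 1/(49*I*√7 - 3554) = 1/(-3554 + 49*I*√7)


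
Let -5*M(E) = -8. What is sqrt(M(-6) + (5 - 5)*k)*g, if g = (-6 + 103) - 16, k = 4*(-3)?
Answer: 162*sqrt(10)/5 ≈ 102.46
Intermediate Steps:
M(E) = 8/5 (M(E) = -1/5*(-8) = 8/5)
k = -12
g = 81 (g = 97 - 16 = 81)
sqrt(M(-6) + (5 - 5)*k)*g = sqrt(8/5 + (5 - 5)*(-12))*81 = sqrt(8/5 + 0*(-12))*81 = sqrt(8/5 + 0)*81 = sqrt(8/5)*81 = (2*sqrt(10)/5)*81 = 162*sqrt(10)/5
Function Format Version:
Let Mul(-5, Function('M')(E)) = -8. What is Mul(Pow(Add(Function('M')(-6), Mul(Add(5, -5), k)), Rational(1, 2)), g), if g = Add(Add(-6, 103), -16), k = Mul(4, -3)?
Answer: Mul(Rational(162, 5), Pow(10, Rational(1, 2))) ≈ 102.46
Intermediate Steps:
Function('M')(E) = Rational(8, 5) (Function('M')(E) = Mul(Rational(-1, 5), -8) = Rational(8, 5))
k = -12
g = 81 (g = Add(97, -16) = 81)
Mul(Pow(Add(Function('M')(-6), Mul(Add(5, -5), k)), Rational(1, 2)), g) = Mul(Pow(Add(Rational(8, 5), Mul(Add(5, -5), -12)), Rational(1, 2)), 81) = Mul(Pow(Add(Rational(8, 5), Mul(0, -12)), Rational(1, 2)), 81) = Mul(Pow(Add(Rational(8, 5), 0), Rational(1, 2)), 81) = Mul(Pow(Rational(8, 5), Rational(1, 2)), 81) = Mul(Mul(Rational(2, 5), Pow(10, Rational(1, 2))), 81) = Mul(Rational(162, 5), Pow(10, Rational(1, 2)))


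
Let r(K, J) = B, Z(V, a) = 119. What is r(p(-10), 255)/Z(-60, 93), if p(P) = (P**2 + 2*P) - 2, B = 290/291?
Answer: 290/34629 ≈ 0.0083745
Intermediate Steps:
B = 290/291 (B = 290*(1/291) = 290/291 ≈ 0.99656)
p(P) = -2 + P**2 + 2*P
r(K, J) = 290/291
r(p(-10), 255)/Z(-60, 93) = (290/291)/119 = (290/291)*(1/119) = 290/34629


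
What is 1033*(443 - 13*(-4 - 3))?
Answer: 551622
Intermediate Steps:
1033*(443 - 13*(-4 - 3)) = 1033*(443 - 13*(-7)) = 1033*(443 + 91) = 1033*534 = 551622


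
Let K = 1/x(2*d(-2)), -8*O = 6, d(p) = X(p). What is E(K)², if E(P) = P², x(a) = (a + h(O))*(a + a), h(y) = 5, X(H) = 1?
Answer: 1/614656 ≈ 1.6269e-6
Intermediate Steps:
d(p) = 1
O = -¾ (O = -⅛*6 = -¾ ≈ -0.75000)
x(a) = 2*a*(5 + a) (x(a) = (a + 5)*(a + a) = (5 + a)*(2*a) = 2*a*(5 + a))
K = 1/28 (K = 1/(2*(2*1)*(5 + 2*1)) = 1/(2*2*(5 + 2)) = 1/(2*2*7) = 1/28 ≈ 0.035714)
E(K)² = ((1/28)²)² = (1/784)² = 1/614656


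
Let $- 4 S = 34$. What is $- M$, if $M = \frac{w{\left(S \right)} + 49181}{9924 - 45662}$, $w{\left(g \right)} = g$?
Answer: $\frac{98345}{71476} \approx 1.3759$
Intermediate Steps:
$S = - \frac{17}{2}$ ($S = \left(- \frac{1}{4}\right) 34 = - \frac{17}{2} \approx -8.5$)
$M = - \frac{98345}{71476}$ ($M = \frac{- \frac{17}{2} + 49181}{9924 - 45662} = \frac{98345}{2 \left(-35738\right)} = \frac{98345}{2} \left(- \frac{1}{35738}\right) = - \frac{98345}{71476} \approx -1.3759$)
$- M = \left(-1\right) \left(- \frac{98345}{71476}\right) = \frac{98345}{71476}$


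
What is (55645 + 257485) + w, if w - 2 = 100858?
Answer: 413990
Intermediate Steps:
w = 100860 (w = 2 + 100858 = 100860)
(55645 + 257485) + w = (55645 + 257485) + 100860 = 313130 + 100860 = 413990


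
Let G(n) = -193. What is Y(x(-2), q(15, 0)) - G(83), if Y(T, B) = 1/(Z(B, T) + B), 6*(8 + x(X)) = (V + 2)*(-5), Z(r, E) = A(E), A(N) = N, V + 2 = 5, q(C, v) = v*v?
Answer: 14083/73 ≈ 192.92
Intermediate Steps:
q(C, v) = v**2
V = 3 (V = -2 + 5 = 3)
Z(r, E) = E
x(X) = -73/6 (x(X) = -8 + ((3 + 2)*(-5))/6 = -8 + (5*(-5))/6 = -8 + (1/6)*(-25) = -8 - 25/6 = -73/6)
Y(T, B) = 1/(B + T) (Y(T, B) = 1/(T + B) = 1/(B + T))
Y(x(-2), q(15, 0)) - G(83) = 1/(0**2 - 73/6) - 1*(-193) = 1/(0 - 73/6) + 193 = 1/(-73/6) + 193 = -6/73 + 193 = 14083/73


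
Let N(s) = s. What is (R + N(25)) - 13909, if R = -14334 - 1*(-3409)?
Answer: -24809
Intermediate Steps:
R = -10925 (R = -14334 + 3409 = -10925)
(R + N(25)) - 13909 = (-10925 + 25) - 13909 = -10900 - 13909 = -24809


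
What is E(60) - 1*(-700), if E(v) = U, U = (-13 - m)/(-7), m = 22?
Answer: 705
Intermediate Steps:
U = 5 (U = (-13 - 1*22)/(-7) = (-13 - 22)*(-1/7) = -35*(-1/7) = 5)
E(v) = 5
E(60) - 1*(-700) = 5 - 1*(-700) = 5 + 700 = 705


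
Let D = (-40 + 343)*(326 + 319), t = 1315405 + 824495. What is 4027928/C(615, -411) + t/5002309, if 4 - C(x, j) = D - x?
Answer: -2466506715919/121816228768 ≈ -20.248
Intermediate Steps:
t = 2139900
D = 195435 (D = 303*645 = 195435)
C(x, j) = -195431 + x (C(x, j) = 4 - (195435 - x) = 4 + (-195435 + x) = -195431 + x)
4027928/C(615, -411) + t/5002309 = 4027928/(-195431 + 615) + 2139900/5002309 = 4027928/(-194816) + 2139900*(1/5002309) = 4027928*(-1/194816) + 2139900/5002309 = -503491/24352 + 2139900/5002309 = -2466506715919/121816228768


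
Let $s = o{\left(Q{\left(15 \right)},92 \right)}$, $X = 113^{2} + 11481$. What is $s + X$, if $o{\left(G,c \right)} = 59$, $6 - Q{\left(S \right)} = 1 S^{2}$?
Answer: $24309$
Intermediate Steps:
$Q{\left(S \right)} = 6 - S^{2}$ ($Q{\left(S \right)} = 6 - 1 S^{2} = 6 - S^{2}$)
$X = 24250$ ($X = 12769 + 11481 = 24250$)
$s = 59$
$s + X = 59 + 24250 = 24309$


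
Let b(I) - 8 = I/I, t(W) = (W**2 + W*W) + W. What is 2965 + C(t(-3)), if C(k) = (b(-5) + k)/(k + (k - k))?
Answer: 14833/5 ≈ 2966.6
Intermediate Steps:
t(W) = W + 2*W**2 (t(W) = (W**2 + W**2) + W = 2*W**2 + W = W + 2*W**2)
b(I) = 9 (b(I) = 8 + I/I = 8 + 1 = 9)
C(k) = (9 + k)/k (C(k) = (9 + k)/(k + (k - k)) = (9 + k)/(k + 0) = (9 + k)/k)
2965 + C(t(-3)) = 2965 + (9 - 3*(1 + 2*(-3)))/((-3*(1 + 2*(-3)))) = 2965 + (9 - 3*(1 - 6))/((-3*(1 - 6))) = 2965 + (9 - 3*(-5))/((-3*(-5))) = 2965 + (9 + 15)/15 = 2965 + (1/15)*24 = 2965 + 8/5 = 14833/5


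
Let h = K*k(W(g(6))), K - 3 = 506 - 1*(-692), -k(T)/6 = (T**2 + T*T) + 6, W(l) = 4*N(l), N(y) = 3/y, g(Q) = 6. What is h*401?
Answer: -40454484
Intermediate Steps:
W(l) = 12/l (W(l) = 4*(3/l) = 12/l)
k(T) = -36 - 12*T**2 (k(T) = -6*((T**2 + T*T) + 6) = -6*((T**2 + T**2) + 6) = -6*(2*T**2 + 6) = -6*(6 + 2*T**2) = -36 - 12*T**2)
K = 1201 (K = 3 + (506 - 1*(-692)) = 3 + (506 + 692) = 3 + 1198 = 1201)
h = -100884 (h = 1201*(-36 - 12*(12/6)**2) = 1201*(-36 - 12*(12*(1/6))**2) = 1201*(-36 - 12*2**2) = 1201*(-36 - 12*4) = 1201*(-36 - 48) = 1201*(-84) = -100884)
h*401 = -100884*401 = -40454484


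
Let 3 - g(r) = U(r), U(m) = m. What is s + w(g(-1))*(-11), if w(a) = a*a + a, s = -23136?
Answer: -23356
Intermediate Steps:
g(r) = 3 - r
w(a) = a + a² (w(a) = a² + a = a + a²)
s + w(g(-1))*(-11) = -23136 + ((3 - 1*(-1))*(1 + (3 - 1*(-1))))*(-11) = -23136 + ((3 + 1)*(1 + (3 + 1)))*(-11) = -23136 + (4*(1 + 4))*(-11) = -23136 + (4*5)*(-11) = -23136 + 20*(-11) = -23136 - 220 = -23356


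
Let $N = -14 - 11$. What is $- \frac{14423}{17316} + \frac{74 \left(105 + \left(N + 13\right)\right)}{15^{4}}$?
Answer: $- \frac{22629469}{32467500} \approx -0.69699$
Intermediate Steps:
$N = -25$
$- \frac{14423}{17316} + \frac{74 \left(105 + \left(N + 13\right)\right)}{15^{4}} = - \frac{14423}{17316} + \frac{74 \left(105 + \left(-25 + 13\right)\right)}{15^{4}} = \left(-14423\right) \frac{1}{17316} + \frac{74 \left(105 - 12\right)}{50625} = - \frac{14423}{17316} + 74 \cdot 93 \cdot \frac{1}{50625} = - \frac{14423}{17316} + 6882 \cdot \frac{1}{50625} = - \frac{14423}{17316} + \frac{2294}{16875} = - \frac{22629469}{32467500}$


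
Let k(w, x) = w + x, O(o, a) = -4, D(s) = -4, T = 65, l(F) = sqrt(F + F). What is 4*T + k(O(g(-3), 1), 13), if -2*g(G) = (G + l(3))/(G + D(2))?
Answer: 269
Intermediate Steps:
l(F) = sqrt(2)*sqrt(F) (l(F) = sqrt(2*F) = sqrt(2)*sqrt(F))
g(G) = -(G + sqrt(6))/(2*(-4 + G)) (g(G) = -(G + sqrt(2)*sqrt(3))/(2*(G - 4)) = -(G + sqrt(6))/(2*(-4 + G)))
4*T + k(O(g(-3), 1), 13) = 4*65 + (-4 + 13) = 260 + 9 = 269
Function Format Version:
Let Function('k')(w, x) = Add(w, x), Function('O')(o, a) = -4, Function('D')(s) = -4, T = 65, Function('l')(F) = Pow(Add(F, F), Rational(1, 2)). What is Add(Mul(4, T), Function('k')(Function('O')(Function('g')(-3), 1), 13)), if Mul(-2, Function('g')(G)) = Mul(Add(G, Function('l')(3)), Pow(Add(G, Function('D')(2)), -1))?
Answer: 269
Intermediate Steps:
Function('l')(F) = Mul(Pow(2, Rational(1, 2)), Pow(F, Rational(1, 2))) (Function('l')(F) = Pow(Mul(2, F), Rational(1, 2)) = Mul(Pow(2, Rational(1, 2)), Pow(F, Rational(1, 2))))
Function('g')(G) = Mul(Rational(-1, 2), Pow(Add(-4, G), -1), Add(G, Pow(6, Rational(1, 2)))) (Function('g')(G) = Mul(Rational(-1, 2), Mul(Add(G, Mul(Pow(2, Rational(1, 2)), Pow(3, Rational(1, 2)))), Pow(Add(G, -4), -1))) = Mul(Rational(-1, 2), Mul(Add(G, Pow(6, Rational(1, 2))), Pow(Add(-4, G), -1))) = Mul(Rational(-1, 2), Mul(Pow(Add(-4, G), -1), Add(G, Pow(6, Rational(1, 2))))) = Mul(Rational(-1, 2), Pow(Add(-4, G), -1), Add(G, Pow(6, Rational(1, 2)))))
Add(Mul(4, T), Function('k')(Function('O')(Function('g')(-3), 1), 13)) = Add(Mul(4, 65), Add(-4, 13)) = Add(260, 9) = 269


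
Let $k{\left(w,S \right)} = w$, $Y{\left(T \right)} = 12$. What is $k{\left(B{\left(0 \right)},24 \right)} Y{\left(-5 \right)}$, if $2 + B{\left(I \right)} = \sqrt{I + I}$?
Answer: $-24$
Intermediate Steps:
$B{\left(I \right)} = -2 + \sqrt{2} \sqrt{I}$ ($B{\left(I \right)} = -2 + \sqrt{I + I} = -2 + \sqrt{2 I} = -2 + \sqrt{2} \sqrt{I}$)
$k{\left(B{\left(0 \right)},24 \right)} Y{\left(-5 \right)} = \left(-2 + \sqrt{2} \sqrt{0}\right) 12 = \left(-2 + \sqrt{2} \cdot 0\right) 12 = \left(-2 + 0\right) 12 = \left(-2\right) 12 = -24$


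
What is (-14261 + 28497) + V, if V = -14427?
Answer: -191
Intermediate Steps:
(-14261 + 28497) + V = (-14261 + 28497) - 14427 = 14236 - 14427 = -191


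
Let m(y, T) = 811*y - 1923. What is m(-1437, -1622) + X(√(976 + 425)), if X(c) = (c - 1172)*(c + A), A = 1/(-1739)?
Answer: -2027549359/1739 - 2038109*√1401/1739 ≈ -1.2098e+6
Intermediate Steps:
A = -1/1739 ≈ -0.00057504
m(y, T) = -1923 + 811*y
X(c) = (-1172 + c)*(-1/1739 + c) (X(c) = (c - 1172)*(c - 1/1739) = (-1172 + c)*(-1/1739 + c))
m(-1437, -1622) + X(√(976 + 425)) = (-1923 + 811*(-1437)) + (1172/1739 + (√(976 + 425))² - 2038109*√(976 + 425)/1739) = (-1923 - 1165407) + (1172/1739 + (√1401)² - 2038109*√1401/1739) = -1167330 + (1172/1739 + 1401 - 2038109*√1401/1739) = -1167330 + (2437511/1739 - 2038109*√1401/1739) = -2027549359/1739 - 2038109*√1401/1739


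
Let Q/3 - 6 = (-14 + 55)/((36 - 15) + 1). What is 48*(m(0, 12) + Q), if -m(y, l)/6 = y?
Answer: 12456/11 ≈ 1132.4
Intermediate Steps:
m(y, l) = -6*y
Q = 519/22 (Q = 18 + 3*((-14 + 55)/((36 - 15) + 1)) = 18 + 3*(41/(21 + 1)) = 18 + 3*(41/22) = 18 + 123/22 = 519/22 ≈ 23.591)
48*(m(0, 12) + Q) = 48*(-6*0 + 519/22) = 48*(0 + 519/22) = 48*(519/22) = 12456/11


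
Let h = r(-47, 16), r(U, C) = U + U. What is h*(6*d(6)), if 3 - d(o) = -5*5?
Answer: -15792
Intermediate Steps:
d(o) = 28 (d(o) = 3 - (-5)*5 = 3 - 1*(-25) = 3 + 25 = 28)
r(U, C) = 2*U
h = -94 (h = 2*(-47) = -94)
h*(6*d(6)) = -564*28 = -94*168 = -15792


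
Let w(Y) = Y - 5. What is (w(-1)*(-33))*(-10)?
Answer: -1980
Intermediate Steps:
w(Y) = -5 + Y
(w(-1)*(-33))*(-10) = ((-5 - 1)*(-33))*(-10) = -6*(-33)*(-10) = 198*(-10) = -1980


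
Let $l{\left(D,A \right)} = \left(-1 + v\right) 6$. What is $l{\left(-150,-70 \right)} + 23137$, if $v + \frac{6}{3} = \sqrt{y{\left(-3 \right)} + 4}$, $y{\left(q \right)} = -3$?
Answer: $23125$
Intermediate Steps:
$v = -1$ ($v = -2 + \sqrt{-3 + 4} = -2 + \sqrt{1} = -2 + 1 = -1$)
$l{\left(D,A \right)} = -12$ ($l{\left(D,A \right)} = \left(-1 - 1\right) 6 = \left(-2\right) 6 = -12$)
$l{\left(-150,-70 \right)} + 23137 = -12 + 23137 = 23125$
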